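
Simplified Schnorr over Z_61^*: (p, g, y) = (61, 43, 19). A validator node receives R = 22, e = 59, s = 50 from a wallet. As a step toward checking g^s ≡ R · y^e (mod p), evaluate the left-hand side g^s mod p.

14

43^2 = 1849 ≡ 19
43^4 ≡ 19^2 = 361 ≡ 56
43^8 ≡ 56^2 = 3136 ≡ 25
43^16 ≡ 25^2 = 625 ≡ 15
43^32 ≡ 15^2 = 225 ≡ 42
50 = 32 + 16 + 2, so 43^50 ≡ 42·15·19 ≡ 14 (mod 61)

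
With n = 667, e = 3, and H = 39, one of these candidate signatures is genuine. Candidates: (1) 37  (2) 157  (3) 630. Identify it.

Candidate 1: Squares mod 667: 37^1≡37, 37^2≡35; 3 = 2 + 1, so 37^3 ≡ 35·37 ≡ 628 (mod 667)
Candidate 2: Squares mod 667: 157^1≡157, 157^2≡637; 3 = 2 + 1, so 157^3 ≡ 637·157 ≡ 626 (mod 667)
Candidate 3: Squares mod 667: 630^1≡630, 630^2≡35; 3 = 2 + 1, so 630^3 ≡ 35·630 ≡ 39 (mod 667)
  → matches H = 39

3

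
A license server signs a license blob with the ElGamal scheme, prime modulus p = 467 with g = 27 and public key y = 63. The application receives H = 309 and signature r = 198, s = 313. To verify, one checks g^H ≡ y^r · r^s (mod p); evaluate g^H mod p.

27^2 = 729 ≡ 262
27^4 ≡ 262^2 = 68644 ≡ 462
27^8 ≡ 462^2 = 213444 ≡ 25
27^16 ≡ 25^2 = 625 ≡ 158
27^32 ≡ 158^2 = 24964 ≡ 213
27^64 ≡ 213^2 = 45369 ≡ 70
27^128 ≡ 70^2 = 4900 ≡ 230
27^256 ≡ 230^2 = 52900 ≡ 129
309 = 256 + 32 + 16 + 4 + 1, so 27^309 ≡ 129·213·158·462·27 ≡ 123 (mod 467)

123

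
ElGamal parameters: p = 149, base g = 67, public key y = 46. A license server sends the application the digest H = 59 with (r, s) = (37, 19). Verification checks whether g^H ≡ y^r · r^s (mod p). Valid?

Left side g^H mod p:
67^59 mod 149 = 127
Right side y^r · r^s mod p:
46^37 mod 149 = 1
37^19 mod 149 = 127
1·127 = 127 ≡ 127 (mod 149)
127 ≡ 127 (mod 149), so the signature is genuine.

yes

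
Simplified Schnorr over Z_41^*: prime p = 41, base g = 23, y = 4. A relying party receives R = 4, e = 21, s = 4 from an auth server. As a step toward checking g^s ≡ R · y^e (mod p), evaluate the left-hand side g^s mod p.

23^4 mod 41 = 16

16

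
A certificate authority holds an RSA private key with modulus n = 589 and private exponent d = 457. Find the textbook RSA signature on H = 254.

H^2 ≡ 254^2 = 64516 ≡ 315
H^4 ≡ 315^2 = 99225 ≡ 273
H^8 ≡ 273^2 = 74529 ≡ 315
H^16 ≡ 315^2 = 99225 ≡ 273
H^32 ≡ 273^2 = 74529 ≡ 315
H^64 ≡ 315^2 = 99225 ≡ 273
H^128 ≡ 273^2 = 74529 ≡ 315
H^256 ≡ 315^2 = 99225 ≡ 273
457 = 256 + 128 + 64 + 8 + 1, so H^457 ≡ 273·315·273·315·254 ≡ 254 (mod 589)

254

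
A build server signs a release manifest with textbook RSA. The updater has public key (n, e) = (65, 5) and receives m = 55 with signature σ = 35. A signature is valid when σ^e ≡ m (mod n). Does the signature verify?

σ^2 ≡ 35^2 = 1225 ≡ 55
σ^4 ≡ 55^2 = 3025 ≡ 35
5 = 4 + 1, so σ^5 ≡ 35·35 ≡ 55 (mod 65)
55 = m, so the signature checks out.

verifies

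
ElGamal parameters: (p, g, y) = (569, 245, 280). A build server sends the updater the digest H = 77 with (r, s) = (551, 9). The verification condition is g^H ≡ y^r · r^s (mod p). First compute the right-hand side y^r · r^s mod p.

20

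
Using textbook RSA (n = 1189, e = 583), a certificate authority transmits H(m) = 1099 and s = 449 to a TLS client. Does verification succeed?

s^583 mod 1189 = 1099
Since 1099 equals the digest 1099, verification succeeds.

passes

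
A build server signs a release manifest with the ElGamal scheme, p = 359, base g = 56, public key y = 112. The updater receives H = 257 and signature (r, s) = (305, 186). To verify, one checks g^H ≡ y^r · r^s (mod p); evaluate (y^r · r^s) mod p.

57

112^2 = 12544 ≡ 338
112^4 ≡ 338^2 = 114244 ≡ 82
112^8 ≡ 82^2 = 6724 ≡ 262
112^16 ≡ 262^2 = 68644 ≡ 75
112^32 ≡ 75^2 = 5625 ≡ 240
112^64 ≡ 240^2 = 57600 ≡ 160
112^128 ≡ 160^2 = 25600 ≡ 111
112^256 ≡ 111^2 = 12321 ≡ 115
305 = 256 + 32 + 16 + 1, so 112^305 ≡ 115·240·75·112 ≡ 313 (mod 359)
305^2 = 93025 ≡ 44
305^4 ≡ 44^2 = 1936 ≡ 141
305^8 ≡ 141^2 = 19881 ≡ 136
305^16 ≡ 136^2 = 18496 ≡ 187
305^32 ≡ 187^2 = 34969 ≡ 146
305^64 ≡ 146^2 = 21316 ≡ 135
305^128 ≡ 135^2 = 18225 ≡ 275
186 = 128 + 32 + 16 + 8 + 2, so 305^186 ≡ 275·146·187·136·44 ≡ 69 (mod 359)
y^r · r^s ≡ 313·69 = 21597 ≡ 57 (mod 359)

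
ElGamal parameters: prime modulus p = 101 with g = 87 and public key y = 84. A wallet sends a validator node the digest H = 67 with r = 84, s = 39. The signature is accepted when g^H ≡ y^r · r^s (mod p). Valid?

no

Left side g^H mod p:
87^2 = 7569 ≡ 95
87^4 ≡ 95^2 = 9025 ≡ 36
87^8 ≡ 36^2 = 1296 ≡ 84
87^16 ≡ 84^2 = 7056 ≡ 87
87^32 ≡ 87^2 = 7569 ≡ 95
87^64 ≡ 95^2 = 9025 ≡ 36
67 = 64 + 2 + 1, so 87^67 ≡ 36·95·87 ≡ 95 (mod 101)
Right side y^r · r^s mod p:
84^2 = 7056 ≡ 87
84^4 ≡ 87^2 = 7569 ≡ 95
84^8 ≡ 95^2 = 9025 ≡ 36
84^16 ≡ 36^2 = 1296 ≡ 84
84^32 ≡ 84^2 = 7056 ≡ 87
84^64 ≡ 87^2 = 7569 ≡ 95
84 = 64 + 16 + 4, so 84^84 ≡ 95·84·95 ≡ 95 (mod 101)
84^2 = 7056 ≡ 87
84^4 ≡ 87^2 = 7569 ≡ 95
84^8 ≡ 95^2 = 9025 ≡ 36
84^16 ≡ 36^2 = 1296 ≡ 84
84^32 ≡ 84^2 = 7056 ≡ 87
39 = 32 + 4 + 2 + 1, so 84^39 ≡ 87·95·87·84 ≡ 95 (mod 101)
95·95 = 9025 ≡ 36 (mod 101)
95 ≠ 36, so verification fails.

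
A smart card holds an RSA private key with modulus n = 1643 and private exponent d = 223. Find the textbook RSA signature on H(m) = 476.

52

(H(m))^2 ≡ 476^2 = 226576 ≡ 1485
(H(m))^4 ≡ 1485^2 = 2205225 ≡ 319
(H(m))^8 ≡ 319^2 = 101761 ≡ 1538
(H(m))^16 ≡ 1538^2 = 2365444 ≡ 1167
(H(m))^32 ≡ 1167^2 = 1361889 ≡ 1485
(H(m))^64 ≡ 1485^2 = 2205225 ≡ 319
(H(m))^128 ≡ 319^2 = 101761 ≡ 1538
223 = 128 + 64 + 16 + 8 + 4 + 2 + 1, so (H(m))^223 ≡ 1538·319·1167·1538·319·1485·476 ≡ 52 (mod 1643)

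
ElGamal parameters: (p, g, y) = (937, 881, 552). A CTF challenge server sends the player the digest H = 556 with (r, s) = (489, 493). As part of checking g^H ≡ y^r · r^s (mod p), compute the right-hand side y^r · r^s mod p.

856

552^2 = 304704 ≡ 179
552^4 ≡ 179^2 = 32041 ≡ 183
552^8 ≡ 183^2 = 33489 ≡ 694
552^16 ≡ 694^2 = 481636 ≡ 18
552^32 ≡ 18^2 = 324
552^64 ≡ 324^2 = 104976 ≡ 32
552^128 ≡ 32^2 = 1024 ≡ 87
552^256 ≡ 87^2 = 7569 ≡ 73
489 = 256 + 128 + 64 + 32 + 8 + 1, so 552^489 ≡ 73·87·32·324·694·552 ≡ 429 (mod 937)
489^2 = 239121 ≡ 186
489^4 ≡ 186^2 = 34596 ≡ 864
489^8 ≡ 864^2 = 746496 ≡ 644
489^16 ≡ 644^2 = 414736 ≡ 582
489^32 ≡ 582^2 = 338724 ≡ 467
489^64 ≡ 467^2 = 218089 ≡ 705
489^128 ≡ 705^2 = 497025 ≡ 415
489^256 ≡ 415^2 = 172225 ≡ 754
493 = 256 + 128 + 64 + 32 + 8 + 4 + 1, so 489^493 ≡ 754·415·705·467·644·864·489 ≡ 773 (mod 937)
y^r · r^s ≡ 429·773 = 331617 ≡ 856 (mod 937)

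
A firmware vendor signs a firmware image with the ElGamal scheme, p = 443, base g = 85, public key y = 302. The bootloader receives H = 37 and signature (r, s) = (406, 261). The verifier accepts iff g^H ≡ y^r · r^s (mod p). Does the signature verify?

verifies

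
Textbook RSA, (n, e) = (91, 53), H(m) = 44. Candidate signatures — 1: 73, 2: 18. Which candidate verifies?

Candidate 1: 73^2 = 5329 ≡ 51; 73^4 ≡ 51^2 = 2601 ≡ 53; 73^8 ≡ 53^2 = 2809 ≡ 79; 73^16 ≡ 79^2 = 6241 ≡ 53; 73^32 ≡ 53^2 = 2809 ≡ 79; 53 = 32 + 16 + 4 + 1, so 73^53 ≡ 79·53·53·73 ≡ 47 (mod 91)
Candidate 2: 18^2 = 324 ≡ 51; 18^4 ≡ 51^2 = 2601 ≡ 53; 18^8 ≡ 53^2 = 2809 ≡ 79; 18^16 ≡ 79^2 = 6241 ≡ 53; 18^32 ≡ 53^2 = 2809 ≡ 79; 53 = 32 + 16 + 4 + 1, so 18^53 ≡ 79·53·53·18 ≡ 44 (mod 91)
  → matches H(m) = 44

2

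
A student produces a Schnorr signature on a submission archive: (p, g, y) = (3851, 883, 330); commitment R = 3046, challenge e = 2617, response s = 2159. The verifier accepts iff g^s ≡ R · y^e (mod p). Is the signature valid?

g^s mod p:
883^2 = 779689 ≡ 1787
883^4 ≡ 1787^2 = 3193369 ≡ 890
883^8 ≡ 890^2 = 792100 ≡ 2645
883^16 ≡ 2645^2 = 6996025 ≡ 2609
883^32 ≡ 2609^2 = 6806881 ≡ 2164
883^64 ≡ 2164^2 = 4682896 ≡ 80
883^128 ≡ 80^2 = 6400 ≡ 2549
883^256 ≡ 2549^2 = 6497401 ≡ 764
883^512 ≡ 764^2 = 583696 ≡ 2195
883^1024 ≡ 2195^2 = 4818025 ≡ 424
883^2048 ≡ 424^2 = 179776 ≡ 2630
2159 = 2048 + 64 + 32 + 8 + 4 + 2 + 1, so 883^2159 ≡ 2630·80·2164·2645·890·1787·883 ≡ 1369 (mod 3851)
R · y^e mod p:
330^2 = 108900 ≡ 1072
330^4 ≡ 1072^2 = 1149184 ≡ 1586
330^8 ≡ 1586^2 = 2515396 ≡ 693
330^16 ≡ 693^2 = 480249 ≡ 2725
330^32 ≡ 2725^2 = 7425625 ≡ 897
330^64 ≡ 897^2 = 804609 ≡ 3601
330^128 ≡ 3601^2 = 12967201 ≡ 884
330^256 ≡ 884^2 = 781456 ≡ 3554
330^512 ≡ 3554^2 = 12630916 ≡ 3487
330^1024 ≡ 3487^2 = 12159169 ≡ 1562
330^2048 ≡ 1562^2 = 2439844 ≡ 2161
2617 = 2048 + 512 + 32 + 16 + 8 + 1, so 330^2617 ≡ 2161·3487·897·2725·693·330 ≡ 3701 (mod 3851)
3046·3701 = 11273246 ≡ 1369 (mod 3851)
1369 ≡ 1369 (mod 3851); signature holds.

valid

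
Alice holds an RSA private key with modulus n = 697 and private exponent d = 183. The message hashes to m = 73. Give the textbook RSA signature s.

214

m^2 ≡ 73^2 = 5329 ≡ 450
m^4 ≡ 450^2 = 202500 ≡ 370
m^8 ≡ 370^2 = 136900 ≡ 288
m^16 ≡ 288^2 = 82944 ≡ 1
m^32 ≡ 1^2 = 1
m^64 ≡ 1^2 = 1
m^128 ≡ 1^2 = 1
183 = 128 + 32 + 16 + 4 + 2 + 1, so m^183 ≡ 1·1·1·370·450·73 ≡ 214 (mod 697)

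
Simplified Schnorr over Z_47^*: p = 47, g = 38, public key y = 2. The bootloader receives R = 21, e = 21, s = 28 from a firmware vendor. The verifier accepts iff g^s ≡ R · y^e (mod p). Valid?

yes

g^s mod p:
38^2 = 1444 ≡ 34
38^4 ≡ 34^2 = 1156 ≡ 28
38^8 ≡ 28^2 = 784 ≡ 32
38^16 ≡ 32^2 = 1024 ≡ 37
28 = 16 + 8 + 4, so 38^28 ≡ 37·32·28 ≡ 17 (mod 47)
R · y^e mod p:
2^2 = 4
2^4 ≡ 4^2 = 16
2^8 ≡ 16^2 = 256 ≡ 21
2^16 ≡ 21^2 = 441 ≡ 18
21 = 16 + 4 + 1, so 2^21 ≡ 18·16·2 ≡ 12 (mod 47)
21·12 = 252 ≡ 17 (mod 47)
17 ≡ 17 (mod 47); signature holds.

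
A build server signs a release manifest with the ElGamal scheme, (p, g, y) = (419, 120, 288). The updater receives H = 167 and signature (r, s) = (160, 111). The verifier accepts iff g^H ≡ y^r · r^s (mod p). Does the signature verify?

does not verify

Left side g^H mod p:
120^167 mod 419 = 304
Right side y^r · r^s mod p:
288^160 mod 419 = 341
160^111 mod 419 = 382
341·382 = 130262 ≡ 372 (mod 419)
304 ≠ 372, so verification fails.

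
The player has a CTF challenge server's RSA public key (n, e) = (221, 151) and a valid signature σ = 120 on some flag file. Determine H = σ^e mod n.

120

σ^2 ≡ 120^2 = 14400 ≡ 35
σ^4 ≡ 35^2 = 1225 ≡ 120
σ^8 ≡ 120^2 = 14400 ≡ 35
σ^16 ≡ 35^2 = 1225 ≡ 120
σ^32 ≡ 120^2 = 14400 ≡ 35
σ^64 ≡ 35^2 = 1225 ≡ 120
σ^128 ≡ 120^2 = 14400 ≡ 35
151 = 128 + 16 + 4 + 2 + 1, so σ^151 ≡ 35·120·120·35·120 ≡ 120 (mod 221)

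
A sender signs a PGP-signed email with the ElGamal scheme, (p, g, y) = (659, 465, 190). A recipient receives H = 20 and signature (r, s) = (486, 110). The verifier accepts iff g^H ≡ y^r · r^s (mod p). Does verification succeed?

Left side g^H mod p:
465^20 mod 659 = 15
Right side y^r · r^s mod p:
190^486 mod 659 = 225
486^110 mod 659 = 44
225·44 = 9900 ≡ 15 (mod 659)
15 ≡ 15 (mod 659), so the signature is genuine.

passes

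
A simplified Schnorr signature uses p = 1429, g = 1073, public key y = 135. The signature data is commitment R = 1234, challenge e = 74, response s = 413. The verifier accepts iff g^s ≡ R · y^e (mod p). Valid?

yes

g^s mod p:
1073^2 = 1151329 ≡ 984
1073^4 ≡ 984^2 = 968256 ≡ 823
1073^8 ≡ 823^2 = 677329 ≡ 1412
1073^16 ≡ 1412^2 = 1993744 ≡ 289
1073^32 ≡ 289^2 = 83521 ≡ 639
1073^64 ≡ 639^2 = 408321 ≡ 1056
1073^128 ≡ 1056^2 = 1115136 ≡ 516
1073^256 ≡ 516^2 = 266256 ≡ 462
413 = 256 + 128 + 16 + 8 + 4 + 1, so 1073^413 ≡ 462·516·289·1412·823·1073 ≡ 1323 (mod 1429)
R · y^e mod p:
135^2 = 18225 ≡ 1077
135^4 ≡ 1077^2 = 1159929 ≡ 1010
135^8 ≡ 1010^2 = 1020100 ≡ 1223
135^16 ≡ 1223^2 = 1495729 ≡ 995
135^32 ≡ 995^2 = 990025 ≡ 1157
135^64 ≡ 1157^2 = 1338649 ≡ 1105
74 = 64 + 8 + 2, so 135^74 ≡ 1105·1223·1077 ≡ 301 (mod 1429)
1234·301 = 371434 ≡ 1323 (mod 1429)
1323 ≡ 1323 (mod 1429); signature holds.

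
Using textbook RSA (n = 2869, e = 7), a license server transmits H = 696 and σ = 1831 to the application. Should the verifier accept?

σ^7 mod 2869 = 2173
2173 ≠ 696, so verification fails.

reject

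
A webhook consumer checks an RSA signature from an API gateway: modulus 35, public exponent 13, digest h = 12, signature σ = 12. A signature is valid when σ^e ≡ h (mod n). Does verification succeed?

σ^2 ≡ 12^2 = 144 ≡ 4
σ^4 ≡ 4^2 = 16
σ^8 ≡ 16^2 = 256 ≡ 11
13 = 8 + 4 + 1, so σ^13 ≡ 11·16·12 ≡ 12 (mod 35)
12 = h, so the signature checks out.

passes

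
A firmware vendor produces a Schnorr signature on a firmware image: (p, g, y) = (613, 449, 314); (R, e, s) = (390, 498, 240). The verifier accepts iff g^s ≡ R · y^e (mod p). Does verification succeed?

g^s mod p:
Squares mod 613: 449^1≡449, 449^2≡537, 449^4≡259, 449^8≡264, 449^16≡427, 449^32≡268, 449^64≡103, 449^128≡188
240 = 128 + 64 + 32 + 16, so 449^240 ≡ 188·103·268·427 ≡ 100 (mod 613)
R · y^e mod p:
Squares mod 613: 314^1≡314, 314^2≡516, 314^4≡214, 314^8≡434, 314^16≡165, 314^32≡253, 314^64≡257, 314^128≡458, 314^256≡118
498 = 256 + 128 + 64 + 32 + 16 + 2, so 314^498 ≡ 118·458·257·253·165·516 ≡ 10 (mod 613)
390·10 = 3900 ≡ 222 (mod 613)
100 ≠ 222; the check fails.

fails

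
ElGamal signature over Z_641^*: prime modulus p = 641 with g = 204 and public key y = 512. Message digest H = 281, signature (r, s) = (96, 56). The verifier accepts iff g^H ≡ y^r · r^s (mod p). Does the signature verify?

Left side g^H mod p:
Squares mod 641: 204^1≡204, 204^2≡592, 204^4≡478, 204^8≡288, 204^16≡255, 204^32≡284, 204^64≡531, 204^128≡562, 204^256≡472
281 = 256 + 16 + 8 + 1, so 204^281 ≡ 472·255·288·204 ≡ 510 (mod 641)
Right side y^r · r^s mod p:
Squares mod 641: 512^1≡512, 512^2≡616, 512^4≡625, 512^8≡256, 512^16≡154, 512^32≡640, 512^64≡1
96 = 64 + 32, so 512^96 ≡ 1·640 ≡ 640 (mod 641)
Squares mod 641: 96^1≡96, 96^2≡242, 96^4≡233, 96^8≡445, 96^16≡597, 96^32≡13
56 = 32 + 16 + 8, so 96^56 ≡ 13·597·445 ≡ 578 (mod 641)
640·578 = 369920 ≡ 63 (mod 641)
510 ≠ 63, so verification fails.

does not verify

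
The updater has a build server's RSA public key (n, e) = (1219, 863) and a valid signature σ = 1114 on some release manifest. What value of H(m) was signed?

Squares mod 1219: σ^1≡1114, σ^2≡54, σ^4≡478, σ^8≡531, σ^16≡372, σ^32≡637, σ^64≡1061, σ^128≡584, σ^256≡955, σ^512≡213
863 = 512 + 256 + 64 + 16 + 8 + 4 + 2 + 1, so σ^863 ≡ 213·955·1061·372·531·478·54·1114 ≡ 1008 (mod 1219)

1008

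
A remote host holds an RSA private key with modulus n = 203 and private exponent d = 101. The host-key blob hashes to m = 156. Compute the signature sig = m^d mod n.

32

m^101 mod 203 = 32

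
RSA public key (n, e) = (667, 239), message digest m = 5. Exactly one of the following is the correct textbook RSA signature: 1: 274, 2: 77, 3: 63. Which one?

Candidate 1: Squares mod 667: 274^1≡274, 274^2≡372, 274^4≡315, 274^8≡509, 274^16≡285, 274^32≡518, 274^64≡190, 274^128≡82; 239 = 128 + 64 + 32 + 8 + 4 + 2 + 1, so 274^239 ≡ 82·190·518·509·315·372·274 ≡ 158 (mod 667)
Candidate 2: Squares mod 667: 77^1≡77, 77^2≡593, 77^4≡140, 77^8≡257, 77^16≡16, 77^32≡256, 77^64≡170, 77^128≡219; 239 = 128 + 64 + 32 + 8 + 4 + 2 + 1, so 77^239 ≡ 219·170·256·257·140·593·77 ≡ 648 (mod 667)
Candidate 3: Squares mod 667: 63^1≡63, 63^2≡634, 63^4≡422, 63^8≡662, 63^16≡25, 63^32≡625, 63^64≡430, 63^128≡141; 239 = 128 + 64 + 32 + 8 + 4 + 2 + 1, so 63^239 ≡ 141·430·625·662·422·634·63 ≡ 5 (mod 667)
  → matches m = 5

3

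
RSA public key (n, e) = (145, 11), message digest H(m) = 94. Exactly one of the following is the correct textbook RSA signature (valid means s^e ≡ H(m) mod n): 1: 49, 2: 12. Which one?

1

Candidate 1: 49^2 = 2401 ≡ 81; 49^4 ≡ 81^2 = 6561 ≡ 36; 49^8 ≡ 36^2 = 1296 ≡ 136; 11 = 8 + 2 + 1, so 49^11 ≡ 136·81·49 ≡ 94 (mod 145)
  → matches H(m) = 94
Candidate 2: 12^2 = 144; 12^4 ≡ 144^2 = 20736 ≡ 1; 12^8 ≡ 1^2 = 1; 11 = 8 + 2 + 1, so 12^11 ≡ 1·144·12 ≡ 133 (mod 145)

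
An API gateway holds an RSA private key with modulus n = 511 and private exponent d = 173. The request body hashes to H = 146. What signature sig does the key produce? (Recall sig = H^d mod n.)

Squares mod 511: H^1≡146, H^2≡365, H^4≡365, H^8≡365, H^16≡365, H^32≡365, H^64≡365, H^128≡365
173 = 128 + 32 + 8 + 4 + 1, so H^173 ≡ 365·365·365·365·146 ≡ 146 (mod 511)

146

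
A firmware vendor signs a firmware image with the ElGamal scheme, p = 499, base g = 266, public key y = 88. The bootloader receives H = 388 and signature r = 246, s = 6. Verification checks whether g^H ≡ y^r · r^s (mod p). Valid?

Left side g^H mod p:
266^2 = 70756 ≡ 397
266^4 ≡ 397^2 = 157609 ≡ 424
266^8 ≡ 424^2 = 179776 ≡ 136
266^16 ≡ 136^2 = 18496 ≡ 33
266^32 ≡ 33^2 = 1089 ≡ 91
266^64 ≡ 91^2 = 8281 ≡ 297
266^128 ≡ 297^2 = 88209 ≡ 385
266^256 ≡ 385^2 = 148225 ≡ 22
388 = 256 + 128 + 4, so 266^388 ≡ 22·385·424 ≡ 476 (mod 499)
Right side y^r · r^s mod p:
88^2 = 7744 ≡ 259
88^4 ≡ 259^2 = 67081 ≡ 215
88^8 ≡ 215^2 = 46225 ≡ 317
88^16 ≡ 317^2 = 100489 ≡ 190
88^32 ≡ 190^2 = 36100 ≡ 172
88^64 ≡ 172^2 = 29584 ≡ 143
88^128 ≡ 143^2 = 20449 ≡ 489
246 = 128 + 64 + 32 + 16 + 4 + 2, so 88^246 ≡ 489·143·172·190·215·259 ≡ 77 (mod 499)
246^2 = 60516 ≡ 137
246^4 ≡ 137^2 = 18769 ≡ 306
6 = 4 + 2, so 246^6 ≡ 306·137 ≡ 6 (mod 499)
77·6 = 462 ≡ 462 (mod 499)
476 ≠ 462, so verification fails.

no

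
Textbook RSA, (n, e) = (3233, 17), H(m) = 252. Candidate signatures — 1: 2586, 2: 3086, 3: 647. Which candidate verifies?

Candidate 1: Squares mod 3233: 2586^1≡2586, 2586^2≡1552, 2586^4≡119, 2586^8≡1229, 2586^16≡630; 17 = 16 + 1, so 2586^17 ≡ 630·2586 ≡ 2981 (mod 3233)
Candidate 2: Squares mod 3233: 3086^1≡3086, 3086^2≡2211, 3086^4≡225, 3086^8≡2130, 3086^16≡1001; 17 = 16 + 1, so 3086^17 ≡ 1001·3086 ≡ 1571 (mod 3233)
Candidate 3: Squares mod 3233: 647^1≡647, 647^2≡1552, 647^4≡119, 647^8≡1229, 647^16≡630; 17 = 16 + 1, so 647^17 ≡ 630·647 ≡ 252 (mod 3233)
  → matches H(m) = 252

3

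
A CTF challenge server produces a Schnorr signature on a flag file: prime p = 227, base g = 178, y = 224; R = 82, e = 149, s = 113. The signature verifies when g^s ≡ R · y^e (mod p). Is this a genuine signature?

g^s mod p:
178^2 = 31684 ≡ 131
178^4 ≡ 131^2 = 17161 ≡ 136
178^8 ≡ 136^2 = 18496 ≡ 109
178^16 ≡ 109^2 = 11881 ≡ 77
178^32 ≡ 77^2 = 5929 ≡ 27
178^64 ≡ 27^2 = 729 ≡ 48
113 = 64 + 32 + 16 + 1, so 178^113 ≡ 48·27·77·178 ≡ 226 (mod 227)
R · y^e mod p:
224^2 = 50176 ≡ 9
224^4 ≡ 9^2 = 81
224^8 ≡ 81^2 = 6561 ≡ 205
224^16 ≡ 205^2 = 42025 ≡ 30
224^32 ≡ 30^2 = 900 ≡ 219
224^64 ≡ 219^2 = 47961 ≡ 64
224^128 ≡ 64^2 = 4096 ≡ 10
149 = 128 + 16 + 4 + 1, so 224^149 ≡ 10·30·81·224 ≡ 194 (mod 227)
82·194 = 15908 ≡ 18 (mod 227)
226 ≠ 18; the check fails.

forged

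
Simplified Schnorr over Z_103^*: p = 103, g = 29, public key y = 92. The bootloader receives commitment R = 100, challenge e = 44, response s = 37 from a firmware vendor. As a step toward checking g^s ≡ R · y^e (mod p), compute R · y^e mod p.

18

92^2 = 8464 ≡ 18
92^4 ≡ 18^2 = 324 ≡ 15
92^8 ≡ 15^2 = 225 ≡ 19
92^16 ≡ 19^2 = 361 ≡ 52
92^32 ≡ 52^2 = 2704 ≡ 26
44 = 32 + 8 + 4, so 92^44 ≡ 26·19·15 ≡ 97 (mod 103)
R · y^e ≡ 100·97 = 9700 ≡ 18 (mod 103)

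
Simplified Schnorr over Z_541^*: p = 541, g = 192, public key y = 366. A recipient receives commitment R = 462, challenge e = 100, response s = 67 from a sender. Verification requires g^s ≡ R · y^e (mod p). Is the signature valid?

invalid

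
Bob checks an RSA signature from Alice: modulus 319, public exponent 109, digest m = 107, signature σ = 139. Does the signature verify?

verifies

Squares mod 319: σ^1≡139, σ^2≡181, σ^4≡223, σ^8≡284, σ^16≡268, σ^32≡49, σ^64≡168
109 = 64 + 32 + 8 + 4 + 1, so σ^109 ≡ 168·49·284·223·139 ≡ 107 (mod 319)
Since 107 equals the digest 107, verification succeeds.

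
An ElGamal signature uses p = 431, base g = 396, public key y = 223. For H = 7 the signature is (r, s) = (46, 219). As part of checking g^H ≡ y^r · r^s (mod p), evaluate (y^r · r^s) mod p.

Squares mod 431: 223^1≡223, 223^2≡164, 223^4≡174, 223^8≡106, 223^16≡30, 223^32≡38
46 = 32 + 8 + 4 + 2, so 223^46 ≡ 38·106·174·164 ≡ 49 (mod 431)
Squares mod 431: 46^1≡46, 46^2≡392, 46^4≡228, 46^8≡264, 46^16≡305, 46^32≡360, 46^64≡300, 46^128≡352
219 = 128 + 64 + 16 + 8 + 2 + 1, so 46^219 ≡ 352·300·305·264·392·46 ≡ 228 (mod 431)
y^r · r^s ≡ 49·228 = 11172 ≡ 397 (mod 431)

397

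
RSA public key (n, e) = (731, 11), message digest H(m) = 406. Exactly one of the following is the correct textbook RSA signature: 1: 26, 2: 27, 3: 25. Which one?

Candidate 1: Squares mod 731: 26^1≡26, 26^2≡676, 26^4≡101, 26^8≡698; 11 = 8 + 2 + 1, so 26^11 ≡ 698·676·26 ≡ 406 (mod 731)
  → matches H(m) = 406
Candidate 2: Squares mod 731: 27^1≡27, 27^2≡729, 27^4≡4, 27^8≡16; 11 = 8 + 2 + 1, so 27^11 ≡ 16·729·27 ≡ 598 (mod 731)
Candidate 3: Squares mod 731: 25^1≡25, 25^2≡625, 25^4≡271, 25^8≡341; 11 = 8 + 2 + 1, so 25^11 ≡ 341·625·25 ≡ 597 (mod 731)

1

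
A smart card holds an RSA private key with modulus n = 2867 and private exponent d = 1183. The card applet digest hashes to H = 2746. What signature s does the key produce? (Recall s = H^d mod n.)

1526

H^2 ≡ 2746^2 = 7540516 ≡ 306
H^4 ≡ 306^2 = 93636 ≡ 1892
H^8 ≡ 1892^2 = 3579664 ≡ 1648
H^16 ≡ 1648^2 = 2715904 ≡ 855
H^32 ≡ 855^2 = 731025 ≡ 2807
H^64 ≡ 2807^2 = 7879249 ≡ 733
H^128 ≡ 733^2 = 537289 ≡ 1160
H^256 ≡ 1160^2 = 1345600 ≡ 977
H^512 ≡ 977^2 = 954529 ≡ 2685
H^1024 ≡ 2685^2 = 7209225 ≡ 1587
1183 = 1024 + 128 + 16 + 8 + 4 + 2 + 1, so H^1183 ≡ 1587·1160·855·1648·1892·306·2746 ≡ 1526 (mod 2867)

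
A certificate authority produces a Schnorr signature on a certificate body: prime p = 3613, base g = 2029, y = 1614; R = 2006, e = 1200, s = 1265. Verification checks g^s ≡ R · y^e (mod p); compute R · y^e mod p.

1614^1200 mod 3613 = 1646
R · y^e ≡ 2006·1646 = 3301876 ≡ 3207 (mod 3613)

3207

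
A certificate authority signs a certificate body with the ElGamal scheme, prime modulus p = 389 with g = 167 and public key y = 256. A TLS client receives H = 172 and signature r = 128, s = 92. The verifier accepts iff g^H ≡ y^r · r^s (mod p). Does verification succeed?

Left side g^H mod p:
167^172 mod 389 = 184
Right side y^r · r^s mod p:
256^128 mod 389 = 178
128^92 mod 389 = 55
178·55 = 9790 ≡ 65 (mod 389)
184 ≠ 65, so verification fails.

fails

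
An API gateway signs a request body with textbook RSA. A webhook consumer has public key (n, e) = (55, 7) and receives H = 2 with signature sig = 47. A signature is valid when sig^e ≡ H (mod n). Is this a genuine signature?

sig^7 mod 55 = 53
The recovered value 53 does not match the digest 2.

forged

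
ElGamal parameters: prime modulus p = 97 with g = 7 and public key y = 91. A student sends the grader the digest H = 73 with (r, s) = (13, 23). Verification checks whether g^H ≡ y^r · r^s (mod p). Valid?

Left side g^H mod p:
7^2 = 49
7^4 ≡ 49^2 = 2401 ≡ 73
7^8 ≡ 73^2 = 5329 ≡ 91
7^16 ≡ 91^2 = 8281 ≡ 36
7^32 ≡ 36^2 = 1296 ≡ 35
7^64 ≡ 35^2 = 1225 ≡ 61
73 = 64 + 8 + 1, so 7^73 ≡ 61·91·7 ≡ 57 (mod 97)
Right side y^r · r^s mod p:
91^2 = 8281 ≡ 36
91^4 ≡ 36^2 = 1296 ≡ 35
91^8 ≡ 35^2 = 1225 ≡ 61
13 = 8 + 4 + 1, so 91^13 ≡ 61·35·91 ≡ 91 (mod 97)
13^2 = 169 ≡ 72
13^4 ≡ 72^2 = 5184 ≡ 43
13^8 ≡ 43^2 = 1849 ≡ 6
13^16 ≡ 6^2 = 36
23 = 16 + 4 + 2 + 1, so 13^23 ≡ 36·43·72·13 ≡ 39 (mod 97)
91·39 = 3549 ≡ 57 (mod 97)
57 ≡ 57 (mod 97), so the signature is genuine.

yes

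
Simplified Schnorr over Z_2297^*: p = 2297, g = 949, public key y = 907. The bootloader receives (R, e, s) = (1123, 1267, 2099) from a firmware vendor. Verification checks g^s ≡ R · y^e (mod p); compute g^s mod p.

949^2 = 900601 ≡ 177
949^4 ≡ 177^2 = 31329 ≡ 1468
949^8 ≡ 1468^2 = 2155024 ≡ 438
949^16 ≡ 438^2 = 191844 ≡ 1193
949^32 ≡ 1193^2 = 1423249 ≡ 1406
949^64 ≡ 1406^2 = 1976836 ≡ 1416
949^128 ≡ 1416^2 = 2005056 ≡ 2072
949^256 ≡ 2072^2 = 4293184 ≡ 91
949^512 ≡ 91^2 = 8281 ≡ 1390
949^1024 ≡ 1390^2 = 1932100 ≡ 323
949^2048 ≡ 323^2 = 104329 ≡ 964
2099 = 2048 + 32 + 16 + 2 + 1, so 949^2099 ≡ 964·1406·1193·177·949 ≡ 389 (mod 2297)

389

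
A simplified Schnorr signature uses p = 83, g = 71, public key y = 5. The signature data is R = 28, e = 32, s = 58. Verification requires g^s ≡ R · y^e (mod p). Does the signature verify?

does not verify

g^s mod p:
71^58 mod 83 = 10
R · y^e mod p:
5^32 mod 83 = 75
28·75 = 2100 ≡ 25 (mod 83)
10 ≠ 25; the check fails.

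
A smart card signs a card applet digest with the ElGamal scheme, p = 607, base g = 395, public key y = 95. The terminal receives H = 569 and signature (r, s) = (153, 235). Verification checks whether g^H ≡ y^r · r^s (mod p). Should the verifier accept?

reject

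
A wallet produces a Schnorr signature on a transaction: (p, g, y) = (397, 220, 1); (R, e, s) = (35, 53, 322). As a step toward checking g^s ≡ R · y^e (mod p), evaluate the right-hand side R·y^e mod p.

35

1^53 mod 397 = 1
R · y^e ≡ 35·1 = 35 ≡ 35 (mod 397)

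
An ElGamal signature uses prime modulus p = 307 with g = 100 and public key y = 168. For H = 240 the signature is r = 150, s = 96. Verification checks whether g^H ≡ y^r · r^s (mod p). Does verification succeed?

Left side g^H mod p:
100^2 = 10000 ≡ 176
100^4 ≡ 176^2 = 30976 ≡ 276
100^8 ≡ 276^2 = 76176 ≡ 40
100^16 ≡ 40^2 = 1600 ≡ 65
100^32 ≡ 65^2 = 4225 ≡ 234
100^64 ≡ 234^2 = 54756 ≡ 110
100^128 ≡ 110^2 = 12100 ≡ 127
240 = 128 + 64 + 32 + 16, so 100^240 ≡ 127·110·234·65 ≡ 97 (mod 307)
Right side y^r · r^s mod p:
168^2 = 28224 ≡ 287
168^4 ≡ 287^2 = 82369 ≡ 93
168^8 ≡ 93^2 = 8649 ≡ 53
168^16 ≡ 53^2 = 2809 ≡ 46
168^32 ≡ 46^2 = 2116 ≡ 274
168^64 ≡ 274^2 = 75076 ≡ 168
168^128 ≡ 168^2 = 28224 ≡ 287
150 = 128 + 16 + 4 + 2, so 168^150 ≡ 287·46·93·287 ≡ 289 (mod 307)
150^2 = 22500 ≡ 89
150^4 ≡ 89^2 = 7921 ≡ 246
150^8 ≡ 246^2 = 60516 ≡ 37
150^16 ≡ 37^2 = 1369 ≡ 141
150^32 ≡ 141^2 = 19881 ≡ 233
150^64 ≡ 233^2 = 54289 ≡ 257
96 = 64 + 32, so 150^96 ≡ 257·233 ≡ 16 (mod 307)
289·16 = 4624 ≡ 19 (mod 307)
97 ≠ 19, so verification fails.

fails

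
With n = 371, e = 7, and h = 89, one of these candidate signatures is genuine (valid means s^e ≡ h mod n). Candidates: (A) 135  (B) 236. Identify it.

B

Candidate A: Squares mod 371: 135^1≡135, 135^2≡46, 135^4≡261; 7 = 4 + 2 + 1, so 135^7 ≡ 261·46·135 ≡ 282 (mod 371)
Candidate B: Squares mod 371: 236^1≡236, 236^2≡46, 236^4≡261; 7 = 4 + 2 + 1, so 236^7 ≡ 261·46·236 ≡ 89 (mod 371)
  → matches h = 89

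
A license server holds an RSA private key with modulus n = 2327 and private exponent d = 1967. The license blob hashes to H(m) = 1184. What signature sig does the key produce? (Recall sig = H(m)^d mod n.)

378

Squares mod 2327: (H(m))^1≡1184, (H(m))^2≡1002, (H(m))^4≡1067, (H(m))^8≡586, (H(m))^16≡1327, (H(m))^32≡1717, (H(m))^64≡2107, (H(m))^128≡1860, (H(m))^256≡1678, (H(m))^512≡14, (H(m))^1024≡196
1967 = 1024 + 512 + 256 + 128 + 32 + 8 + 4 + 2 + 1, so (H(m))^1967 ≡ 196·14·1678·1860·1717·586·1067·1002·1184 ≡ 378 (mod 2327)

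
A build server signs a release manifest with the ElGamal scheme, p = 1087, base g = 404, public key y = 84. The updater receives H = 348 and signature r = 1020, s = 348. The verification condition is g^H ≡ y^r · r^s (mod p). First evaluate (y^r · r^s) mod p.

139

Squares mod 1087: 84^1≡84, 84^2≡534, 84^4≡362, 84^8≡604, 84^16≡671, 84^32≡223, 84^64≡814, 84^128≡613, 84^256≡754, 84^512≡15
1020 = 512 + 256 + 128 + 64 + 32 + 16 + 8 + 4, so 84^1020 ≡ 15·754·613·814·223·671·604·362 ≡ 412 (mod 1087)
Squares mod 1087: 1020^1≡1020, 1020^2≡141, 1020^4≡315, 1020^8≡308, 1020^16≡295, 1020^32≡65, 1020^64≡964, 1020^128≡998, 1020^256≡312
348 = 256 + 64 + 16 + 8 + 4, so 1020^348 ≡ 312·964·295·308·315 ≡ 156 (mod 1087)
y^r · r^s ≡ 412·156 = 64272 ≡ 139 (mod 1087)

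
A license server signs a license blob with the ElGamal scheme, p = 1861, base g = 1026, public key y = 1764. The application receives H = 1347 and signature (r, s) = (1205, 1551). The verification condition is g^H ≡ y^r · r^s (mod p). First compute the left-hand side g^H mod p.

942

1026^2 = 1052676 ≡ 1211
1026^4 ≡ 1211^2 = 1466521 ≡ 53
1026^8 ≡ 53^2 = 2809 ≡ 948
1026^16 ≡ 948^2 = 898704 ≡ 1702
1026^32 ≡ 1702^2 = 2896804 ≡ 1088
1026^64 ≡ 1088^2 = 1183744 ≡ 148
1026^128 ≡ 148^2 = 21904 ≡ 1433
1026^256 ≡ 1433^2 = 2053489 ≡ 806
1026^512 ≡ 806^2 = 649636 ≡ 147
1026^1024 ≡ 147^2 = 21609 ≡ 1138
1347 = 1024 + 256 + 64 + 2 + 1, so 1026^1347 ≡ 1138·806·148·1211·1026 ≡ 942 (mod 1861)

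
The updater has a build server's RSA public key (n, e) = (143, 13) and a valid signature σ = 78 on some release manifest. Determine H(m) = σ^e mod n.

σ^13 mod 143 = 78

78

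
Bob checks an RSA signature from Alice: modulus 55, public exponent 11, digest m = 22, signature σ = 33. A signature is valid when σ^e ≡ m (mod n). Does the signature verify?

σ^2 ≡ 33^2 = 1089 ≡ 44
σ^4 ≡ 44^2 = 1936 ≡ 11
σ^8 ≡ 11^2 = 121 ≡ 11
11 = 8 + 2 + 1, so σ^11 ≡ 11·44·33 ≡ 22 (mod 55)
Since 22 equals the digest 22, verification succeeds.

verifies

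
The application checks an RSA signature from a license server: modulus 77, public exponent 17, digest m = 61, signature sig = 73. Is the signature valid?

valid

Squares mod 77: sig^1≡73, sig^2≡16, sig^4≡25, sig^8≡9, sig^16≡4
17 = 16 + 1, so sig^17 ≡ 4·73 ≡ 61 (mod 77)
sig^17 mod 77 = 61 matches m.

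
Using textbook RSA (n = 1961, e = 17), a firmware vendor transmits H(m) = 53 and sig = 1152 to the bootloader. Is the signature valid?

sig^2 ≡ 1152^2 = 1327104 ≡ 1468
sig^4 ≡ 1468^2 = 2155024 ≡ 1846
sig^8 ≡ 1846^2 = 3407716 ≡ 1459
sig^16 ≡ 1459^2 = 2128681 ≡ 996
17 = 16 + 1, so sig^17 ≡ 996·1152 ≡ 207 (mod 1961)
sig^17 mod 1961 = 207, but H(m) = 53.

invalid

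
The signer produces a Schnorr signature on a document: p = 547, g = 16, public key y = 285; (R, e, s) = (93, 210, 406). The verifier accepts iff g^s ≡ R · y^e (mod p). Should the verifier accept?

g^s mod p:
Squares mod 547: 16^1≡16, 16^2≡256, 16^4≡443, 16^8≡423, 16^16≡60, 16^32≡318, 16^64≡476, 16^128≡118, 16^256≡249
406 = 256 + 128 + 16 + 4 + 2, so 16^406 ≡ 249·118·60·443·256 ≡ 21 (mod 547)
R · y^e mod p:
Squares mod 547: 285^1≡285, 285^2≡269, 285^4≡157, 285^8≡34, 285^16≡62, 285^32≡15, 285^64≡225, 285^128≡301
210 = 128 + 64 + 16 + 2, so 285^210 ≡ 301·225·62·269 ≡ 293 (mod 547)
93·293 = 27249 ≡ 446 (mod 547)
21 ≠ 446; the check fails.

reject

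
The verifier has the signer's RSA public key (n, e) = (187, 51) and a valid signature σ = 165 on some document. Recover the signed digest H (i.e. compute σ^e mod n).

σ^2 ≡ 165^2 = 27225 ≡ 110
σ^4 ≡ 110^2 = 12100 ≡ 132
σ^8 ≡ 132^2 = 17424 ≡ 33
σ^16 ≡ 33^2 = 1089 ≡ 154
σ^32 ≡ 154^2 = 23716 ≡ 154
51 = 32 + 16 + 2 + 1, so σ^51 ≡ 154·154·110·165 ≡ 11 (mod 187)

11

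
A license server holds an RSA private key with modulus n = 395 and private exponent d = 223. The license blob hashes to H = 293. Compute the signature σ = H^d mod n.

372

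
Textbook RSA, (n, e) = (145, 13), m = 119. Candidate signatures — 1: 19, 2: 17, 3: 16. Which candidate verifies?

1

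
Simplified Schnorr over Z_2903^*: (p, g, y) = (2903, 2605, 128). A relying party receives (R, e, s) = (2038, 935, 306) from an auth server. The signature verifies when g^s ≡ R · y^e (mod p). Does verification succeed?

passes

g^s mod p:
2605^2 = 6786025 ≡ 1714
2605^4 ≡ 1714^2 = 2937796 ≡ 2863
2605^8 ≡ 2863^2 = 8196769 ≡ 1600
2605^16 ≡ 1600^2 = 2560000 ≡ 2457
2605^32 ≡ 2457^2 = 6036849 ≡ 1512
2605^64 ≡ 1512^2 = 2286144 ≡ 1483
2605^128 ≡ 1483^2 = 2199289 ≡ 1718
2605^256 ≡ 1718^2 = 2951524 ≡ 2076
306 = 256 + 32 + 16 + 2, so 2605^306 ≡ 2076·1512·2457·1714 ≡ 64 (mod 2903)
R · y^e mod p:
128^2 = 16384 ≡ 1869
128^4 ≡ 1869^2 = 3493161 ≡ 852
128^8 ≡ 852^2 = 725904 ≡ 154
128^16 ≡ 154^2 = 23716 ≡ 492
128^32 ≡ 492^2 = 242064 ≡ 1115
128^64 ≡ 1115^2 = 1243225 ≡ 741
128^128 ≡ 741^2 = 549081 ≡ 414
128^256 ≡ 414^2 = 171396 ≡ 119
128^512 ≡ 119^2 = 14161 ≡ 2549
935 = 512 + 256 + 128 + 32 + 4 + 2 + 1, so 128^935 ≡ 2549·119·414·1115·852·1869·128 ≡ 2225 (mod 2903)
2038·2225 = 4534550 ≡ 64 (mod 2903)
64 ≡ 64 (mod 2903); signature holds.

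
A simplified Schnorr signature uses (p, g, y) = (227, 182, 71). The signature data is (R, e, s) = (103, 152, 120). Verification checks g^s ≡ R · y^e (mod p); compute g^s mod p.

28

182^2 = 33124 ≡ 209
182^4 ≡ 209^2 = 43681 ≡ 97
182^8 ≡ 97^2 = 9409 ≡ 102
182^16 ≡ 102^2 = 10404 ≡ 189
182^32 ≡ 189^2 = 35721 ≡ 82
182^64 ≡ 82^2 = 6724 ≡ 141
120 = 64 + 32 + 16 + 8, so 182^120 ≡ 141·82·189·102 ≡ 28 (mod 227)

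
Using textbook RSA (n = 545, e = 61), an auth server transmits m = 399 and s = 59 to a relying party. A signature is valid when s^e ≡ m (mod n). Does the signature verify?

s^2 ≡ 59^2 = 3481 ≡ 211
s^4 ≡ 211^2 = 44521 ≡ 376
s^8 ≡ 376^2 = 141376 ≡ 221
s^16 ≡ 221^2 = 48841 ≡ 336
s^32 ≡ 336^2 = 112896 ≡ 81
61 = 32 + 16 + 8 + 4 + 1, so s^61 ≡ 81·336·221·376·59 ≡ 399 (mod 545)
Since 399 equals the digest 399, verification succeeds.

verifies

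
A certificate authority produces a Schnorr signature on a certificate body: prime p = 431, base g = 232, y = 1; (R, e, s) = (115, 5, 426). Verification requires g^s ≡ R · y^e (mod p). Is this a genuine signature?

g^s mod p:
232^2 = 53824 ≡ 380
232^4 ≡ 380^2 = 144400 ≡ 15
232^8 ≡ 15^2 = 225
232^16 ≡ 225^2 = 50625 ≡ 198
232^32 ≡ 198^2 = 39204 ≡ 414
232^64 ≡ 414^2 = 171396 ≡ 289
232^128 ≡ 289^2 = 83521 ≡ 338
232^256 ≡ 338^2 = 114244 ≡ 29
426 = 256 + 128 + 32 + 8 + 2, so 232^426 ≡ 29·338·414·225·380 ≡ 115 (mod 431)
R · y^e mod p:
1^2 = 1
1^4 ≡ 1^2 = 1
5 = 4 + 1, so 1^5 ≡ 1·1 ≡ 1 (mod 431)
115·1 = 115 ≡ 115 (mod 431)
115 ≡ 115 (mod 431); signature holds.

genuine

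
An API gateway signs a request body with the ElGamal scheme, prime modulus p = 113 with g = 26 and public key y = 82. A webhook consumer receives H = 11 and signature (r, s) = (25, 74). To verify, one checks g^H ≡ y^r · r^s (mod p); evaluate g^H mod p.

72

Squares mod 113: 26^1≡26, 26^2≡111, 26^4≡4, 26^8≡16
11 = 8 + 2 + 1, so 26^11 ≡ 16·111·26 ≡ 72 (mod 113)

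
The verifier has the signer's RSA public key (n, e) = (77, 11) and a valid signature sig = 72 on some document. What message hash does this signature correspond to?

sig^2 ≡ 72^2 = 5184 ≡ 25
sig^4 ≡ 25^2 = 625 ≡ 9
sig^8 ≡ 9^2 = 81 ≡ 4
11 = 8 + 2 + 1, so sig^11 ≡ 4·25·72 ≡ 39 (mod 77)

39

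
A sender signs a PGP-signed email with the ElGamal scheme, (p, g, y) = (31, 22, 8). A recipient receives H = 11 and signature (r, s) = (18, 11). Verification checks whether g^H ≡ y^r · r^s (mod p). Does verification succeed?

Left side g^H mod p:
Squares mod 31: 22^1≡22, 22^2≡19, 22^4≡20, 22^8≡28
11 = 8 + 2 + 1, so 22^11 ≡ 28·19·22 ≡ 17 (mod 31)
Right side y^r · r^s mod p:
Squares mod 31: 8^1≡8, 8^2≡2, 8^4≡4, 8^8≡16, 8^16≡8
18 = 16 + 2, so 8^18 ≡ 8·2 ≡ 16 (mod 31)
Squares mod 31: 18^1≡18, 18^2≡14, 18^4≡10, 18^8≡7
11 = 8 + 2 + 1, so 18^11 ≡ 7·14·18 ≡ 28 (mod 31)
16·28 = 448 ≡ 14 (mod 31)
17 ≠ 14, so verification fails.

fails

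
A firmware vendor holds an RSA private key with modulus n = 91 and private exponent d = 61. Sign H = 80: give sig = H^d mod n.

H^61 mod 91 = 80

80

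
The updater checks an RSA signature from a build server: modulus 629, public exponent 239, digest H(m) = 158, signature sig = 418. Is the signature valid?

Squares mod 629: sig^1≡418, sig^2≡491, sig^4≡174, sig^8≡84, sig^16≡137, sig^32≡528, sig^64≡137, sig^128≡528
239 = 128 + 64 + 32 + 8 + 4 + 2 + 1, so sig^239 ≡ 528·137·528·84·174·491·418 ≡ 471 (mod 629)
The recovered value 471 does not match the digest 158.

invalid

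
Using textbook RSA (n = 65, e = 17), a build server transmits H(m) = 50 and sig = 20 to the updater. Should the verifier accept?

accept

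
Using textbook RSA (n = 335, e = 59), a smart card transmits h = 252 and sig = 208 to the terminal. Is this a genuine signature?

sig^2 ≡ 208^2 = 43264 ≡ 49
sig^4 ≡ 49^2 = 2401 ≡ 56
sig^8 ≡ 56^2 = 3136 ≡ 121
sig^16 ≡ 121^2 = 14641 ≡ 236
sig^32 ≡ 236^2 = 55696 ≡ 86
59 = 32 + 16 + 8 + 2 + 1, so sig^59 ≡ 86·236·121·49·208 ≡ 252 (mod 335)
Since 252 equals the digest 252, verification succeeds.

genuine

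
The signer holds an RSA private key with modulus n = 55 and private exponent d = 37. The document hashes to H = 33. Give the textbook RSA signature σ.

33

H^2 ≡ 33^2 = 1089 ≡ 44
H^4 ≡ 44^2 = 1936 ≡ 11
H^8 ≡ 11^2 = 121 ≡ 11
H^16 ≡ 11^2 = 121 ≡ 11
H^32 ≡ 11^2 = 121 ≡ 11
37 = 32 + 4 + 1, so H^37 ≡ 11·11·33 ≡ 33 (mod 55)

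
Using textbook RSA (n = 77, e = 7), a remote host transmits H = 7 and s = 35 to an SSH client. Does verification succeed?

passes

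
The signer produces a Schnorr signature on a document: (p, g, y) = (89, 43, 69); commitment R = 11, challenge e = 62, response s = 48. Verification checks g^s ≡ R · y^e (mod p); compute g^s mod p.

45

43^2 = 1849 ≡ 69
43^4 ≡ 69^2 = 4761 ≡ 44
43^8 ≡ 44^2 = 1936 ≡ 67
43^16 ≡ 67^2 = 4489 ≡ 39
43^32 ≡ 39^2 = 1521 ≡ 8
48 = 32 + 16, so 43^48 ≡ 8·39 ≡ 45 (mod 89)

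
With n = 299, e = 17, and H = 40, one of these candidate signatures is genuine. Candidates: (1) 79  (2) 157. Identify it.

Candidate 1: 79^17 mod 299 = 40
  → matches H = 40
Candidate 2: 157^17 mod 299 = 274

1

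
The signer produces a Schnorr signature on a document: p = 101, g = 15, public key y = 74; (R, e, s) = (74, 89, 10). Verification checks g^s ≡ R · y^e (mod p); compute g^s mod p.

Squares mod 101: 15^1≡15, 15^2≡23, 15^4≡24, 15^8≡71
10 = 8 + 2, so 15^10 ≡ 71·23 ≡ 17 (mod 101)

17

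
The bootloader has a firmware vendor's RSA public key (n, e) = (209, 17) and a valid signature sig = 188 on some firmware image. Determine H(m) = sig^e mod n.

199

sig^2 ≡ 188^2 = 35344 ≡ 23
sig^4 ≡ 23^2 = 529 ≡ 111
sig^8 ≡ 111^2 = 12321 ≡ 199
sig^16 ≡ 199^2 = 39601 ≡ 100
17 = 16 + 1, so sig^17 ≡ 100·188 ≡ 199 (mod 209)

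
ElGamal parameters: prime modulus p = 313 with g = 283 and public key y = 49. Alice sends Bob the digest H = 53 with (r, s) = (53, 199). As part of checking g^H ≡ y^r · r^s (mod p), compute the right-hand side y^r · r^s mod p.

30

49^2 = 2401 ≡ 210
49^4 ≡ 210^2 = 44100 ≡ 280
49^8 ≡ 280^2 = 78400 ≡ 150
49^16 ≡ 150^2 = 22500 ≡ 277
49^32 ≡ 277^2 = 76729 ≡ 44
53 = 32 + 16 + 4 + 1, so 49^53 ≡ 44·277·280·49 ≡ 49 (mod 313)
53^2 = 2809 ≡ 305
53^4 ≡ 305^2 = 93025 ≡ 64
53^8 ≡ 64^2 = 4096 ≡ 27
53^16 ≡ 27^2 = 729 ≡ 103
53^32 ≡ 103^2 = 10609 ≡ 280
53^64 ≡ 280^2 = 78400 ≡ 150
53^128 ≡ 150^2 = 22500 ≡ 277
199 = 128 + 64 + 4 + 2 + 1, so 53^199 ≡ 277·150·64·305·53 ≡ 7 (mod 313)
y^r · r^s ≡ 49·7 = 343 ≡ 30 (mod 313)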